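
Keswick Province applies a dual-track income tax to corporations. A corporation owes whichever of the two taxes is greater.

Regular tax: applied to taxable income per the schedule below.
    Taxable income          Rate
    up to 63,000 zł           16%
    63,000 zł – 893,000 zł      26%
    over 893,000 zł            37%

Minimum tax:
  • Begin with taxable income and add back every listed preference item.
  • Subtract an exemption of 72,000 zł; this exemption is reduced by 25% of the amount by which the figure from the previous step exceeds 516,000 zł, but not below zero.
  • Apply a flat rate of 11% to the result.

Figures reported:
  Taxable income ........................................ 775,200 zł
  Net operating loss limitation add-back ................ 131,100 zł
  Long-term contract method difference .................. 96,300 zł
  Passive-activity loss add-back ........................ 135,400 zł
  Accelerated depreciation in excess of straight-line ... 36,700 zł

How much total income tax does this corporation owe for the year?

195,252 zł

Regular tax:
  63,000 zł × 16% = 10,080 zł
  712,200 zł × 26% = 185,172 zł
  → 195,252 zł

Minimum tax:
  Adjusted income: 775,200 zł + 131,100 zł + 96,300 zł + 135,400 zł + 36,700 zł = 1,174,700 zł
  Exemption: 25% × (1,174,700 zł − 516,000 zł) = 164,675 zł ≥ 72,000 zł, so the exemption is fully phased out
  Base: 1,174,700 zł − 0 zł = 1,174,700 zł
  1,174,700 zł × 11% = 129,217 zł

195,252 zł > 129,217 zł, so the regular tax governs.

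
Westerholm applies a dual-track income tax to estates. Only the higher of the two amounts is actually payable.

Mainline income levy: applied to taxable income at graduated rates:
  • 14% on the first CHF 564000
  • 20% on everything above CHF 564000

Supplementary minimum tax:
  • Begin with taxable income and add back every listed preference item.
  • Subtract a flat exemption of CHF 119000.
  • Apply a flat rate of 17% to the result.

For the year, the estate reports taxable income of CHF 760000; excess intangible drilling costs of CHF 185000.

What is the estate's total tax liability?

CHF 140420

Mainline income levy:
  CHF 564000 × 14% = CHF 78960
  CHF 196000 × 20% = CHF 39200
  → CHF 118160

Supplementary minimum tax:
  Adjusted income: CHF 760000 + CHF 185000 = CHF 945000
  Less exemption CHF 119000 → base CHF 826000
  CHF 826000 × 17% = CHF 140420

CHF 140420 > CHF 118160, so the supplementary minimum tax is the binding amount.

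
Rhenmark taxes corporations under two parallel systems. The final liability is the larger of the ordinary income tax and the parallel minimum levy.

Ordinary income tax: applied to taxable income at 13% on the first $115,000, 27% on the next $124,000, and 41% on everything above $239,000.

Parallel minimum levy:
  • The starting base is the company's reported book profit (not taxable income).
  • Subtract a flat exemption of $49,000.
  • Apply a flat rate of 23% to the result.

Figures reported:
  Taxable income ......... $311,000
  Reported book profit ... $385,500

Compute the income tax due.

$77,950

Ordinary income tax:
  $115,000 × 13% = $14,950
  $124,000 × 27% = $33,480
  $72,000 × 41% = $29,520
  → $77,950

Parallel minimum levy:
  Base (reported book profit): $385,500
  Less exemption $49,000 → base $336,500
  $336,500 × 23% = $77,395

$77,950 > $77,395, so the ordinary income tax governs.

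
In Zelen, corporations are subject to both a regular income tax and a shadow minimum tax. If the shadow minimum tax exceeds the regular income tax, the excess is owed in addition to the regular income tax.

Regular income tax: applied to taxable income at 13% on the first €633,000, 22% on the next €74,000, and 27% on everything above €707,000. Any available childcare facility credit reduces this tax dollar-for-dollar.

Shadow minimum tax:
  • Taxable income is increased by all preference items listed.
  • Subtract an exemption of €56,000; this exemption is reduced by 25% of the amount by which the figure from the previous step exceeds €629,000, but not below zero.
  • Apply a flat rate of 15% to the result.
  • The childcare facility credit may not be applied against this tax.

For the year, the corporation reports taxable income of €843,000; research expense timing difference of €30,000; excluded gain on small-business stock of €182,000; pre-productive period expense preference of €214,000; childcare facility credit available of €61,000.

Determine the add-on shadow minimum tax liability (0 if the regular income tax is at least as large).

€116,060

Regular income tax:
  €633,000 × 13% = €82,290
  €74,000 × 22% = €16,280
  €136,000 × 27% = €36,720
  → €135,290
  Less childcare facility credit €61,000 → €74,290

Shadow minimum tax:
  Adjusted income: €843,000 + €30,000 + €182,000 + €214,000 = €1,269,000
  Exemption: 25% × (€1,269,000 − €629,000) = €160,000 ≥ €56,000, so the exemption is fully phased out
  Base: €1,269,000 − €0 = €1,269,000
  €1,269,000 × 15% = €190,350

Excess of shadow minimum tax over regular income tax: €190,350 − €74,290 = €116,060.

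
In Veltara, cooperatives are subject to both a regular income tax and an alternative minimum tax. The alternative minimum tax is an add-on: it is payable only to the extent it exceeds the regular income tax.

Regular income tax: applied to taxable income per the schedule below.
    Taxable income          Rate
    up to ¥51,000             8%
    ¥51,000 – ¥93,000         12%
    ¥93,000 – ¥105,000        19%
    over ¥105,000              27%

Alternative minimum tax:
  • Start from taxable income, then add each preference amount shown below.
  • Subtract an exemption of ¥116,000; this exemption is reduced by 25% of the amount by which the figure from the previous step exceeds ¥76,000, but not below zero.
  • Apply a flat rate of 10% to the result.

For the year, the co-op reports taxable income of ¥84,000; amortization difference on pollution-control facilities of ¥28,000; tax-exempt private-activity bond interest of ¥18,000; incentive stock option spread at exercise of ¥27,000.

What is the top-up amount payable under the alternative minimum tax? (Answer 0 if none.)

Regular income tax:
  ¥51,000 × 8% = ¥4,080
  ¥33,000 × 12% = ¥3,960
  → ¥8,040

Alternative minimum tax:
  Adjusted income: ¥84,000 + ¥28,000 + ¥18,000 + ¥27,000 = ¥157,000
  Exemption: ¥116,000 − 25% × (¥157,000 − ¥76,000) = ¥116,000 − ¥20,250 = ¥95,750
  Base: ¥157,000 − ¥95,750 = ¥61,250
  ¥61,250 × 10% = ¥6,125

¥6,125 ≤ ¥8,040, so no add-on is due.

¥0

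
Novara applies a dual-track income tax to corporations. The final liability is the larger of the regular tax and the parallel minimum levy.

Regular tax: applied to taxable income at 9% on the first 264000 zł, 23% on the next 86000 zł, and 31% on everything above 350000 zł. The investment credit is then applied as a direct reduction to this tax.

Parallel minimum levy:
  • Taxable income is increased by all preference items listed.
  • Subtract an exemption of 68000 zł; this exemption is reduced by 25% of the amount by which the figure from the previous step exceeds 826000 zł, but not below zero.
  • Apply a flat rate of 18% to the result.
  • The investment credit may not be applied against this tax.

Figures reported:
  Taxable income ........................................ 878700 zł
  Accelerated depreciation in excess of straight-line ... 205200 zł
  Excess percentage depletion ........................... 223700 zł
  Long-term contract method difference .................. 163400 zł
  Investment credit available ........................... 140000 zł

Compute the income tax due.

Parallel minimum levy:
  Adjusted income: 878700 zł + 205200 zł + 223700 zł + 163400 zł = 1471000 zł
  Exemption: 25% × (1471000 zł − 826000 zł) = 161250 zł ≥ 68000 zł, so the exemption is fully phased out
  Base: 1471000 zł − 0 zł = 1471000 zł
  1471000 zł × 18% = 264780 zł

Regular tax:
  264000 zł × 9% = 23760 zł
  86000 zł × 23% = 19780 zł
  528700 zł × 31% = 163897 zł
  → 207437 zł
  Less investment credit 140000 zł → 67437 zł

264780 zł > 67437 zł, so the parallel minimum levy is the binding amount.

264780 zł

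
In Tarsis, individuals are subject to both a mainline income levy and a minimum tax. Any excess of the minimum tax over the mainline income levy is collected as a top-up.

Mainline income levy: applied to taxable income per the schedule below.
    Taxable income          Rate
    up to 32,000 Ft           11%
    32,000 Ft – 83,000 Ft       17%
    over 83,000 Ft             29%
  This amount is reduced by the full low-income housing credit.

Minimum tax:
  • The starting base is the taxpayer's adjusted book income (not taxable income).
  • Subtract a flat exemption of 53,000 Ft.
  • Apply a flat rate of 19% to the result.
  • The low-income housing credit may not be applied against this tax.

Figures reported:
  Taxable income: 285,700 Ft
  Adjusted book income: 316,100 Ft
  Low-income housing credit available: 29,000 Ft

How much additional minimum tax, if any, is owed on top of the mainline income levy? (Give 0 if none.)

8,016 Ft

Minimum tax:
  Base (adjusted book income): 316,100 Ft
  Less exemption 53,000 Ft → base 263,100 Ft
  263,100 Ft × 19% = 49,989 Ft

Mainline income levy:
  32,000 Ft × 11% = 3,520 Ft
  51,000 Ft × 17% = 8,670 Ft
  202,700 Ft × 29% = 58,783 Ft
  → 70,973 Ft
  Less low-income housing credit 29,000 Ft → 41,973 Ft

Excess of minimum tax over mainline income levy: 49,989 Ft − 41,973 Ft = 8,016 Ft.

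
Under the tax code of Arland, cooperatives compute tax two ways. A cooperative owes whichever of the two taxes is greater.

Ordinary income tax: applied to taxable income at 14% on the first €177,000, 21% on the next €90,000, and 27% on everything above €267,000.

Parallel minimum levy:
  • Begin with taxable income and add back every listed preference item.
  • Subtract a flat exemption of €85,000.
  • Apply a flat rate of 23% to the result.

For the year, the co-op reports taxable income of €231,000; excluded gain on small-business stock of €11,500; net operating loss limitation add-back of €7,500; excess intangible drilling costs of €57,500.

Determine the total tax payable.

€51,175

Ordinary income tax:
  €177,000 × 14% = €24,780
  €54,000 × 21% = €11,340
  → €36,120

Parallel minimum levy:
  Adjusted income: €231,000 + €11,500 + €7,500 + €57,500 = €307,500
  Less exemption €85,000 → base €222,500
  €222,500 × 23% = €51,175

€51,175 > €36,120, so the parallel minimum levy is the binding amount.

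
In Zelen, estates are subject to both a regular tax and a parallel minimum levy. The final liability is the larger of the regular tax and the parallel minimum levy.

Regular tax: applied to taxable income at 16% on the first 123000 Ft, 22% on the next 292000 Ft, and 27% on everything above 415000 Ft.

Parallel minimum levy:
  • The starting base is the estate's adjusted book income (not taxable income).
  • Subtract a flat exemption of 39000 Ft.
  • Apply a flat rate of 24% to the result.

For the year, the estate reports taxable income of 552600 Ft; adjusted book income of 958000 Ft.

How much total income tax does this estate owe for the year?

Regular tax:
  123000 Ft × 16% = 19680 Ft
  292000 Ft × 22% = 64240 Ft
  137600 Ft × 27% = 37152 Ft
  → 121072 Ft

Parallel minimum levy:
  Base (adjusted book income): 958000 Ft
  Less exemption 39000 Ft → base 919000 Ft
  919000 Ft × 24% = 220560 Ft

220560 Ft > 121072 Ft, so the parallel minimum levy is the binding amount.

220560 Ft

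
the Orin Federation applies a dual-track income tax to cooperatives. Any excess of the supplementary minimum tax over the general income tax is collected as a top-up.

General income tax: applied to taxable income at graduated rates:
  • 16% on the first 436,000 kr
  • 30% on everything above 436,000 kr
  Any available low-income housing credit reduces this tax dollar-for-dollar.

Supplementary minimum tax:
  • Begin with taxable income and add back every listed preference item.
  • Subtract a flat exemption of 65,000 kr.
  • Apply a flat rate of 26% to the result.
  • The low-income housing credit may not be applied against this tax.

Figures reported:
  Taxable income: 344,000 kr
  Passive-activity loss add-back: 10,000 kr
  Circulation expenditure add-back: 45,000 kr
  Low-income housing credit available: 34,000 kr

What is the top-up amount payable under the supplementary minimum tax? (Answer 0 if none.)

General income tax:
  344,000 kr × 16% = 55,040 kr
  Less low-income housing credit 34,000 kr → 21,040 kr

Supplementary minimum tax:
  Adjusted income: 344,000 kr + 10,000 kr + 45,000 kr = 399,000 kr
  Less exemption 65,000 kr → base 334,000 kr
  334,000 kr × 26% = 86,840 kr

Excess of supplementary minimum tax over general income tax: 86,840 kr − 21,040 kr = 65,800 kr.

65,800 kr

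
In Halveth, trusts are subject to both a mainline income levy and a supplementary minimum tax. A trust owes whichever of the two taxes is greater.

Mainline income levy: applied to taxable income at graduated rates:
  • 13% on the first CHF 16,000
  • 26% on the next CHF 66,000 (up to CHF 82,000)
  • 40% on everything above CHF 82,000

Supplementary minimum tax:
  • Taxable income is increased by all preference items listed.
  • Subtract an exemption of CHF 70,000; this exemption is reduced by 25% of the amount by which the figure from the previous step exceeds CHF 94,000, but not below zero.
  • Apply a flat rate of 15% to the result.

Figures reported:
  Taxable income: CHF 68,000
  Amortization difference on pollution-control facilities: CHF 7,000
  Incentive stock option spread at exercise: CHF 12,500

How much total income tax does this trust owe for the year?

Supplementary minimum tax:
  Adjusted income: CHF 68,000 + CHF 7,000 + CHF 12,500 = CHF 87,500
  Exemption: CHF 87,500 ≤ CHF 94,000, so full CHF 70,000 applies
  Base: CHF 87,500 − CHF 70,000 = CHF 17,500
  CHF 17,500 × 15% = CHF 2,625

Mainline income levy:
  CHF 16,000 × 13% = CHF 2,080
  CHF 52,000 × 26% = CHF 13,520
  → CHF 15,600

CHF 15,600 > CHF 2,625, so the mainline income levy governs.

CHF 15,600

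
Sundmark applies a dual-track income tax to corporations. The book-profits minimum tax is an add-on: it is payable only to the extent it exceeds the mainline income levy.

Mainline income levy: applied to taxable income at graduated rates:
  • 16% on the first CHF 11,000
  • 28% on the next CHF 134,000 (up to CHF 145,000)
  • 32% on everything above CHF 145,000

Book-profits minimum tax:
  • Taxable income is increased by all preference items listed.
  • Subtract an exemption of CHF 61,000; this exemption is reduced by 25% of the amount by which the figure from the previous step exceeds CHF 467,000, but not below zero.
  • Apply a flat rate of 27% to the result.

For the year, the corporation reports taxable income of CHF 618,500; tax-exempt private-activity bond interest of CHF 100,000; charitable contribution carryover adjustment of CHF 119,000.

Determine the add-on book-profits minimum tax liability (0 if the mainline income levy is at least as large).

CHF 35,325

Mainline income levy:
  CHF 11,000 × 16% = CHF 1,760
  CHF 134,000 × 28% = CHF 37,520
  CHF 473,500 × 32% = CHF 151,520
  → CHF 190,800

Book-profits minimum tax:
  Adjusted income: CHF 618,500 + CHF 100,000 + CHF 119,000 = CHF 837,500
  Exemption: 25% × (CHF 837,500 − CHF 467,000) = CHF 92,625 ≥ CHF 61,000, so the exemption is fully phased out
  Base: CHF 837,500 − CHF 0 = CHF 837,500
  CHF 837,500 × 27% = CHF 226,125

Excess of book-profits minimum tax over mainline income levy: CHF 226,125 − CHF 190,800 = CHF 35,325.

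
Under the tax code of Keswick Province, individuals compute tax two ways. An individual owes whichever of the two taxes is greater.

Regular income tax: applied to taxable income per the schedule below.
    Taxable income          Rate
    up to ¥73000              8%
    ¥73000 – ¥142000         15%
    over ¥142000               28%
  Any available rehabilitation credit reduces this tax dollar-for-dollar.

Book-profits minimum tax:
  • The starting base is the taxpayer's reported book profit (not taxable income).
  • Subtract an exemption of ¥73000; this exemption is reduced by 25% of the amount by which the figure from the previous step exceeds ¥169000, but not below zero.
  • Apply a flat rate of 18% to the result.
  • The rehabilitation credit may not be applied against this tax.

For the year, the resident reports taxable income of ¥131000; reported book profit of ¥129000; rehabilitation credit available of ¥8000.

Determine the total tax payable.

¥10080

Regular income tax:
  ¥73000 × 8% = ¥5840
  ¥58000 × 15% = ¥8700
  → ¥14540
  Less rehabilitation credit ¥8000 → ¥6540

Book-profits minimum tax:
  Base (reported book profit): ¥129000
  Exemption: ¥129000 ≤ ¥169000, so full ¥73000 applies
  Base: ¥129000 − ¥73000 = ¥56000
  ¥56000 × 18% = ¥10080

¥10080 > ¥6540, so the book-profits minimum tax is the binding amount.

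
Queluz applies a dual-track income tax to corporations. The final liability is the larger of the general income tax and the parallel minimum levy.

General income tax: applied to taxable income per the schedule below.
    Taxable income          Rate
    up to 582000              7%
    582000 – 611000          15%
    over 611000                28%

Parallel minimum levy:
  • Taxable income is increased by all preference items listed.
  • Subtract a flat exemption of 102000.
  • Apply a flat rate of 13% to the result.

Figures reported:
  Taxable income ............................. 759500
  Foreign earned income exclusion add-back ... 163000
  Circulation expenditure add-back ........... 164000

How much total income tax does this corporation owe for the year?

General income tax:
  582000 × 7% = 40740
  29000 × 15% = 4350
  148500 × 28% = 41580
  → 86670

Parallel minimum levy:
  Adjusted income: 759500 + 163000 + 164000 = 1086500
  Less exemption 102000 → base 984500
  984500 × 13% = 127985

127985 > 86670, so the parallel minimum levy is the binding amount.

127985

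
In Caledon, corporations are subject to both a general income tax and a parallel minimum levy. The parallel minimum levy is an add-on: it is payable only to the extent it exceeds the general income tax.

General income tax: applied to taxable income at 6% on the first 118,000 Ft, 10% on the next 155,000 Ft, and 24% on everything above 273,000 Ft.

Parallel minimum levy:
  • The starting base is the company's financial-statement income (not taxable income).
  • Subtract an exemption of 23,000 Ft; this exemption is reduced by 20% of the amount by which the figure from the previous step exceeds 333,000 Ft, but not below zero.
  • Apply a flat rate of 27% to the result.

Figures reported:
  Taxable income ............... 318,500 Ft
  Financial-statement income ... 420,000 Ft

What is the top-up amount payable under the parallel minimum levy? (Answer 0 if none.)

General income tax:
  118,000 Ft × 6% = 7,080 Ft
  155,000 Ft × 10% = 15,500 Ft
  45,500 Ft × 24% = 10,920 Ft
  → 33,500 Ft

Parallel minimum levy:
  Base (financial-statement income): 420,000 Ft
  Exemption: 23,000 Ft − 20% × (420,000 Ft − 333,000 Ft) = 23,000 Ft − 17,400 Ft = 5,600 Ft
  Base: 420,000 Ft − 5,600 Ft = 414,400 Ft
  414,400 Ft × 27% = 111,888 Ft

Excess of parallel minimum levy over general income tax: 111,888 Ft − 33,500 Ft = 78,388 Ft.

78,388 Ft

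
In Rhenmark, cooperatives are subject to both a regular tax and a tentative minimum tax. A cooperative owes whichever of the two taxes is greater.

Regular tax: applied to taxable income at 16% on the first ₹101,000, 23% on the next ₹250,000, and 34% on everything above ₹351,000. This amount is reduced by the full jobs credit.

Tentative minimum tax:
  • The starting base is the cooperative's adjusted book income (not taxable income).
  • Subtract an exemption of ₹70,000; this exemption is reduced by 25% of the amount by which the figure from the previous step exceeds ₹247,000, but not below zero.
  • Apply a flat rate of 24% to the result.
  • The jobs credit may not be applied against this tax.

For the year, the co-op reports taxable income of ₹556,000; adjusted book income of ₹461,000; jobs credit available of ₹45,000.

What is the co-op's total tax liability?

₹106,680

Tentative minimum tax:
  Base (adjusted book income): ₹461,000
  Exemption: ₹70,000 − 25% × (₹461,000 − ₹247,000) = ₹70,000 − ₹53,500 = ₹16,500
  Base: ₹461,000 − ₹16,500 = ₹444,500
  ₹444,500 × 24% = ₹106,680

Regular tax:
  ₹101,000 × 16% = ₹16,160
  ₹250,000 × 23% = ₹57,500
  ₹205,000 × 34% = ₹69,700
  → ₹143,360
  Less jobs credit ₹45,000 → ₹98,360

₹106,680 > ₹98,360, so the tentative minimum tax is the binding amount.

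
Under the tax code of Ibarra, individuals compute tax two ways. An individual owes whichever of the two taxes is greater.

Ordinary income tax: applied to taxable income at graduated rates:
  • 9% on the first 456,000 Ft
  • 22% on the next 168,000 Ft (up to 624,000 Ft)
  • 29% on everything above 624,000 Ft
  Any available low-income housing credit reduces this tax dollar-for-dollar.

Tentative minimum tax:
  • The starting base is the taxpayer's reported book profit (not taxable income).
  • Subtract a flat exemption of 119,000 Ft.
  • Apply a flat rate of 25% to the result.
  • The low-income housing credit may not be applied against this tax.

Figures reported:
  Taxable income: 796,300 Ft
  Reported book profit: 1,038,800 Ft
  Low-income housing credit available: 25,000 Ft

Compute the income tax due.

229,950 Ft

Ordinary income tax:
  456,000 Ft × 9% = 41,040 Ft
  168,000 Ft × 22% = 36,960 Ft
  172,300 Ft × 29% = 49,967 Ft
  → 127,967 Ft
  Less low-income housing credit 25,000 Ft → 102,967 Ft

Tentative minimum tax:
  Base (reported book profit): 1,038,800 Ft
  Less exemption 119,000 Ft → base 919,800 Ft
  919,800 Ft × 25% = 229,950 Ft

229,950 Ft > 102,967 Ft, so the tentative minimum tax is the binding amount.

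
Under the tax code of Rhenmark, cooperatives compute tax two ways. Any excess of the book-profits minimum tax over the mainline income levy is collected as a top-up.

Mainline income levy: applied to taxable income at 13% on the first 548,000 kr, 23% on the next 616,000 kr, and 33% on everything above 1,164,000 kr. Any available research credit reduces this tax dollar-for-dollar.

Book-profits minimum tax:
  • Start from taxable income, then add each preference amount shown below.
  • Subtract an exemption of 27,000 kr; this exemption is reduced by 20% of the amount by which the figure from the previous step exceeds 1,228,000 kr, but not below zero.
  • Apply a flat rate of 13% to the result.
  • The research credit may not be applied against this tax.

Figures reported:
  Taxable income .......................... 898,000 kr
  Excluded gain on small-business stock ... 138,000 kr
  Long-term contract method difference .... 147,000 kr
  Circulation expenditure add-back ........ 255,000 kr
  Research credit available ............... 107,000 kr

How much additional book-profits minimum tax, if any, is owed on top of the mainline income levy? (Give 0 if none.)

Mainline income levy:
  548,000 kr × 13% = 71,240 kr
  350,000 kr × 23% = 80,500 kr
  → 151,740 kr
  Less research credit 107,000 kr → 44,740 kr

Book-profits minimum tax:
  Adjusted income: 898,000 kr + 138,000 kr + 147,000 kr + 255,000 kr = 1,438,000 kr
  Exemption: 20% × (1,438,000 kr − 1,228,000 kr) = 42,000 kr ≥ 27,000 kr, so the exemption is fully phased out
  Base: 1,438,000 kr − 0 kr = 1,438,000 kr
  1,438,000 kr × 13% = 186,940 kr

Excess of book-profits minimum tax over mainline income levy: 186,940 kr − 44,740 kr = 142,200 kr.

142,200 kr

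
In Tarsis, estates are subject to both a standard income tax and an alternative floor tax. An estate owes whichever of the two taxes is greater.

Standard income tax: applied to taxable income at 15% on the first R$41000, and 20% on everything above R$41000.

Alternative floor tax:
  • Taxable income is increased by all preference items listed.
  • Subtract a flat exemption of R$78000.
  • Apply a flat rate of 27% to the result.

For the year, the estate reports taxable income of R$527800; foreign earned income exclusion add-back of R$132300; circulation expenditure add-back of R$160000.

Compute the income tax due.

R$200367

Standard income tax:
  R$41000 × 15% = R$6150
  R$486800 × 20% = R$97360
  → R$103510

Alternative floor tax:
  Adjusted income: R$527800 + R$132300 + R$160000 = R$820100
  Less exemption R$78000 → base R$742100
  R$742100 × 27% = R$200367

R$200367 > R$103510, so the alternative floor tax is the binding amount.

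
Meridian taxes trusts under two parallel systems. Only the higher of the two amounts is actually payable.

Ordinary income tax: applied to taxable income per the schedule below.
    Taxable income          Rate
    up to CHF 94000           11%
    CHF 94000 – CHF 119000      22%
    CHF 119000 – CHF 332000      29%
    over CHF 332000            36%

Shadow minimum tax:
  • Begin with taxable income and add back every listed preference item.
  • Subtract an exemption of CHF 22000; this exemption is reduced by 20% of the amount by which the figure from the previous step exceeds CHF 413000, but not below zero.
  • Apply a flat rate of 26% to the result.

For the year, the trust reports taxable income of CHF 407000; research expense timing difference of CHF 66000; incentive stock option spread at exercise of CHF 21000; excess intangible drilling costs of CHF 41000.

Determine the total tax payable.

Ordinary income tax:
  CHF 94000 × 11% = CHF 10340
  CHF 25000 × 22% = CHF 5500
  CHF 213000 × 29% = CHF 61770
  CHF 75000 × 36% = CHF 27000
  → CHF 104610

Shadow minimum tax:
  Adjusted income: CHF 407000 + CHF 66000 + CHF 21000 + CHF 41000 = CHF 535000
  Exemption: 20% × (CHF 535000 − CHF 413000) = CHF 24400 ≥ CHF 22000, so the exemption is fully phased out
  Base: CHF 535000 − CHF 0 = CHF 535000
  CHF 535000 × 26% = CHF 139100

CHF 139100 > CHF 104610, so the shadow minimum tax is the binding amount.

CHF 139100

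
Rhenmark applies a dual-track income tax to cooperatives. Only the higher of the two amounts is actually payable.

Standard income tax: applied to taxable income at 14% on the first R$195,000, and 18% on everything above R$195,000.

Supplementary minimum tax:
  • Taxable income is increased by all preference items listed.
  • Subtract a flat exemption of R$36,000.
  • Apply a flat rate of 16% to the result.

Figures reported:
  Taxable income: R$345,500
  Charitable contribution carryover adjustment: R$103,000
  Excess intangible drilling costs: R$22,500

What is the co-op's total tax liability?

R$69,600

Supplementary minimum tax:
  Adjusted income: R$345,500 + R$103,000 + R$22,500 = R$471,000
  Less exemption R$36,000 → base R$435,000
  R$435,000 × 16% = R$69,600

Standard income tax:
  R$195,000 × 14% = R$27,300
  R$150,500 × 18% = R$27,090
  → R$54,390

R$69,600 > R$54,390, so the supplementary minimum tax is the binding amount.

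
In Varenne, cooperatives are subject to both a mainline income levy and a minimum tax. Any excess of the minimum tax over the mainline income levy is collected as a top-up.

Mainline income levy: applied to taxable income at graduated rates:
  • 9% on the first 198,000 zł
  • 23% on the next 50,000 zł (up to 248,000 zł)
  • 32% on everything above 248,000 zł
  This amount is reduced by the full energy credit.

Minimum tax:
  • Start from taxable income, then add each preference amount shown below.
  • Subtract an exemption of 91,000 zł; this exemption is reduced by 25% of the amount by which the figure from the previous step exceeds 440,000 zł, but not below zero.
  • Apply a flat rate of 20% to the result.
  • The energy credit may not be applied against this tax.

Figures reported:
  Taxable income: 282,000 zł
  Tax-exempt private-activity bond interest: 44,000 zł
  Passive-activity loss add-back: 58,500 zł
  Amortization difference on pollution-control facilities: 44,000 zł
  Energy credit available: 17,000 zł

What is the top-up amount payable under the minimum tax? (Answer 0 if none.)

44,300 zł

Minimum tax:
  Adjusted income: 282,000 zł + 44,000 zł + 58,500 zł + 44,000 zł = 428,500 zł
  Exemption: 428,500 zł ≤ 440,000 zł, so full 91,000 zł applies
  Base: 428,500 zł − 91,000 zł = 337,500 zł
  337,500 zł × 20% = 67,500 zł

Mainline income levy:
  198,000 zł × 9% = 17,820 zł
  50,000 zł × 23% = 11,500 zł
  34,000 zł × 32% = 10,880 zł
  → 40,200 zł
  Less energy credit 17,000 zł → 23,200 zł

Excess of minimum tax over mainline income levy: 67,500 zł − 23,200 zł = 44,300 zł.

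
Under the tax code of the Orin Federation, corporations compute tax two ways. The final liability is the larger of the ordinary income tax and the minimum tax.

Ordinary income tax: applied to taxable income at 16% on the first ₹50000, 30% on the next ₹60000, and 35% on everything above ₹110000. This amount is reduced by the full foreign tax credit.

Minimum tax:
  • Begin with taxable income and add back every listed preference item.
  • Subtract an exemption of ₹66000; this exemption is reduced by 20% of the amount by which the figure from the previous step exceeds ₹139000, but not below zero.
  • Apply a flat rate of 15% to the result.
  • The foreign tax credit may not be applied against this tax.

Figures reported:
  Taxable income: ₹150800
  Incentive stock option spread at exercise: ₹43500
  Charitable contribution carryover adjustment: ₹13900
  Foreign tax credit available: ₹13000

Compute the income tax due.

₹27280

Minimum tax:
  Adjusted income: ₹150800 + ₹43500 + ₹13900 = ₹208200
  Exemption: ₹66000 − 20% × (₹208200 − ₹139000) = ₹66000 − ₹13840 = ₹52160
  Base: ₹208200 − ₹52160 = ₹156040
  ₹156040 × 15% = ₹23406

Ordinary income tax:
  ₹50000 × 16% = ₹8000
  ₹60000 × 30% = ₹18000
  ₹40800 × 35% = ₹14280
  → ₹40280
  Less foreign tax credit ₹13000 → ₹27280

₹27280 > ₹23406, so the ordinary income tax governs.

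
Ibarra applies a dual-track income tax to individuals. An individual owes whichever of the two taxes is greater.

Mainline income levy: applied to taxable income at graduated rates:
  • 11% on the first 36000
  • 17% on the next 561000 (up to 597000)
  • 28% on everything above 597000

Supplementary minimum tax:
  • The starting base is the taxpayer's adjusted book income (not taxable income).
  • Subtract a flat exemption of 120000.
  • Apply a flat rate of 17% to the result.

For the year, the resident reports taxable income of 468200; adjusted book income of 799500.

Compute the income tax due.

Mainline income levy:
  36000 × 11% = 3960
  432200 × 17% = 73474
  → 77434

Supplementary minimum tax:
  Base (adjusted book income): 799500
  Less exemption 120000 → base 679500
  679500 × 17% = 115515

115515 > 77434, so the supplementary minimum tax is the binding amount.

115515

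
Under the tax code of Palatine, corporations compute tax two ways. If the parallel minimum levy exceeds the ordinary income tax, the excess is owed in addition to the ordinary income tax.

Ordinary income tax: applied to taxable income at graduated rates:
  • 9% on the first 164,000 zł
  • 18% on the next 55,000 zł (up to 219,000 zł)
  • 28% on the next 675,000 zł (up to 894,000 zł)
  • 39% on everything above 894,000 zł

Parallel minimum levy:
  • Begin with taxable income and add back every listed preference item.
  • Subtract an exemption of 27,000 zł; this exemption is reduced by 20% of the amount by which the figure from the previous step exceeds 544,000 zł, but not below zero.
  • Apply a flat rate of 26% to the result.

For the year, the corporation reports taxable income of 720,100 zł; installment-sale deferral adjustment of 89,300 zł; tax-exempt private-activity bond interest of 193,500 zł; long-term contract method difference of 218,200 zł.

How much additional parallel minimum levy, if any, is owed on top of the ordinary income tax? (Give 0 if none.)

Ordinary income tax:
  164,000 zł × 9% = 14,760 zł
  55,000 zł × 18% = 9,900 zł
  501,100 zł × 28% = 140,308 zł
  → 164,968 zł

Parallel minimum levy:
  Adjusted income: 720,100 zł + 89,300 zł + 193,500 zł + 218,200 zł = 1,221,100 zł
  Exemption: 20% × (1,221,100 zł − 544,000 zł) = 135,420 zł ≥ 27,000 zł, so the exemption is fully phased out
  Base: 1,221,100 zł − 0 zł = 1,221,100 zł
  1,221,100 zł × 26% = 317,486 zł

Excess of parallel minimum levy over ordinary income tax: 317,486 zł − 164,968 zł = 152,518 zł.

152,518 zł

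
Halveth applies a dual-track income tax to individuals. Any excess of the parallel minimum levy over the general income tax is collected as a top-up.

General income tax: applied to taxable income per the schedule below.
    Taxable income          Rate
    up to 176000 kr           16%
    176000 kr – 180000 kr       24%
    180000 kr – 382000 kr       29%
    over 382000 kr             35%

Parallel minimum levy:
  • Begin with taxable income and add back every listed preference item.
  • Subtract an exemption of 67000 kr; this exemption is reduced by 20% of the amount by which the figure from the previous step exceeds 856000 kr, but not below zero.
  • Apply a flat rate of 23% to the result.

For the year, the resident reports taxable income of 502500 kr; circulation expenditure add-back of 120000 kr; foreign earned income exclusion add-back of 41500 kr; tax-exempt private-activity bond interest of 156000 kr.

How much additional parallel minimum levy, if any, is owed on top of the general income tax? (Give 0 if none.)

General income tax:
  176000 kr × 16% = 28160 kr
  4000 kr × 24% = 960 kr
  202000 kr × 29% = 58580 kr
  120500 kr × 35% = 42175 kr
  → 129875 kr

Parallel minimum levy:
  Adjusted income: 502500 kr + 120000 kr + 41500 kr + 156000 kr = 820000 kr
  Exemption: 820000 kr ≤ 856000 kr, so full 67000 kr applies
  Base: 820000 kr − 67000 kr = 753000 kr
  753000 kr × 23% = 173190 kr

Excess of parallel minimum levy over general income tax: 173190 kr − 129875 kr = 43315 kr.

43315 kr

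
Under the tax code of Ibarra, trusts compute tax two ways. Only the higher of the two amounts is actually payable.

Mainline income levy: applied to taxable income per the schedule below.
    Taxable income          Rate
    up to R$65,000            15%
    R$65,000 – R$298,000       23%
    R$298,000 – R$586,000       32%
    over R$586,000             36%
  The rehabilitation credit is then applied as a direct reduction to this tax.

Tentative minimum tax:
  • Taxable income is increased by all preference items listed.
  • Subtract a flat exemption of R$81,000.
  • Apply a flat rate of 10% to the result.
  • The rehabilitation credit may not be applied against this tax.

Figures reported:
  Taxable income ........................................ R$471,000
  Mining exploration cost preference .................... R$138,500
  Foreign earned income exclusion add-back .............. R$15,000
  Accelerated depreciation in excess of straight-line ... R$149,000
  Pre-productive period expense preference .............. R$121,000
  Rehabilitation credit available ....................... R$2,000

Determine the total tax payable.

R$116,700

Mainline income levy:
  R$65,000 × 15% = R$9,750
  R$233,000 × 23% = R$53,590
  R$173,000 × 32% = R$55,360
  → R$118,700
  Less rehabilitation credit R$2,000 → R$116,700

Tentative minimum tax:
  Adjusted income: R$471,000 + R$138,500 + R$15,000 + R$149,000 + R$121,000 = R$894,500
  Less exemption R$81,000 → base R$813,500
  R$813,500 × 10% = R$81,350

R$116,700 > R$81,350, so the mainline income levy governs.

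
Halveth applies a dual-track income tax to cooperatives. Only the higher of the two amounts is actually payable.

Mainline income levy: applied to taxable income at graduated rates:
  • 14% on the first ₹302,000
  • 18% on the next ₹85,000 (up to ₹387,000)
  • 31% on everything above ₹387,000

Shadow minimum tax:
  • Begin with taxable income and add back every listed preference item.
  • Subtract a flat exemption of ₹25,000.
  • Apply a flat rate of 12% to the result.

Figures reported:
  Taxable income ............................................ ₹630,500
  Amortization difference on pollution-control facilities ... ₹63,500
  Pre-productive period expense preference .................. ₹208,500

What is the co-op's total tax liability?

Shadow minimum tax:
  Adjusted income: ₹630,500 + ₹63,500 + ₹208,500 = ₹902,500
  Less exemption ₹25,000 → base ₹877,500
  ₹877,500 × 12% = ₹105,300

Mainline income levy:
  ₹302,000 × 14% = ₹42,280
  ₹85,000 × 18% = ₹15,300
  ₹243,500 × 31% = ₹75,485
  → ₹133,065

₹133,065 > ₹105,300, so the mainline income levy governs.

₹133,065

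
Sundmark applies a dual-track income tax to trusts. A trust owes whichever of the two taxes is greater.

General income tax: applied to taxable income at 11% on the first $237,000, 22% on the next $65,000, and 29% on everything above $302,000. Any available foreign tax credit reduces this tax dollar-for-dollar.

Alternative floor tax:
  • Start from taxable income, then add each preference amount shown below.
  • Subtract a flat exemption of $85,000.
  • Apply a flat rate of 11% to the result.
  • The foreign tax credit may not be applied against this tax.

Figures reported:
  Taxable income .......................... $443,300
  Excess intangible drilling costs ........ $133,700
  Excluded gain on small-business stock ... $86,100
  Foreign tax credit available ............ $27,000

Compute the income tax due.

General income tax:
  $237,000 × 11% = $26,070
  $65,000 × 22% = $14,300
  $141,300 × 29% = $40,977
  → $81,347
  Less foreign tax credit $27,000 → $54,347

Alternative floor tax:
  Adjusted income: $443,300 + $133,700 + $86,100 = $663,100
  Less exemption $85,000 → base $578,100
  $578,100 × 11% = $63,591

$63,591 > $54,347, so the alternative floor tax is the binding amount.

$63,591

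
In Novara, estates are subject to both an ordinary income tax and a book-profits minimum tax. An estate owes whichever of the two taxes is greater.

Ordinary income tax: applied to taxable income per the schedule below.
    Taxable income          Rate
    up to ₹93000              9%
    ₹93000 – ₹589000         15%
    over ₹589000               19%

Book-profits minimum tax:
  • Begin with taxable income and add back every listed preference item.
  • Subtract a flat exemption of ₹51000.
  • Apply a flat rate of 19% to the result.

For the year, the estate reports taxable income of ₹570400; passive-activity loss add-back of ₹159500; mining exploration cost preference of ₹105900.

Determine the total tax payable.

Book-profits minimum tax:
  Adjusted income: ₹570400 + ₹159500 + ₹105900 = ₹835800
  Less exemption ₹51000 → base ₹784800
  ₹784800 × 19% = ₹149112

Ordinary income tax:
  ₹93000 × 9% = ₹8370
  ₹477400 × 15% = ₹71610
  → ₹79980

₹149112 > ₹79980, so the book-profits minimum tax is the binding amount.

₹149112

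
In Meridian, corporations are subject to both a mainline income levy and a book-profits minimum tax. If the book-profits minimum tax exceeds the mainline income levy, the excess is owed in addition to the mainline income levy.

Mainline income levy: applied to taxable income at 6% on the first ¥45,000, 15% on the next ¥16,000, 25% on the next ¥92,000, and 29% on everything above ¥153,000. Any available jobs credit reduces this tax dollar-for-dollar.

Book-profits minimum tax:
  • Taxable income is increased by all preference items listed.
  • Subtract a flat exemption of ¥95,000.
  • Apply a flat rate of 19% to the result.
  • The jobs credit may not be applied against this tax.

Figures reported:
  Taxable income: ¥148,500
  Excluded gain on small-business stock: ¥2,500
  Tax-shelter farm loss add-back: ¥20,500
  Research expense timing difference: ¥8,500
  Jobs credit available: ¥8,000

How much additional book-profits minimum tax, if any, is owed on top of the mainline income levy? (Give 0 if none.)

¥0

Book-profits minimum tax:
  Adjusted income: ¥148,500 + ¥2,500 + ¥20,500 + ¥8,500 = ¥180,000
  Less exemption ¥95,000 → base ¥85,000
  ¥85,000 × 19% = ¥16,150

Mainline income levy:
  ¥45,000 × 6% = ¥2,700
  ¥16,000 × 15% = ¥2,400
  ¥87,500 × 25% = ¥21,875
  → ¥26,975
  Less jobs credit ¥8,000 → ¥18,975

¥16,150 ≤ ¥18,975, so no add-on is due.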